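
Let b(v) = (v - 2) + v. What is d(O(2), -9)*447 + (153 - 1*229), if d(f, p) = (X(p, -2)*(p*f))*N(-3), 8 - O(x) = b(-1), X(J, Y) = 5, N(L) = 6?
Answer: -1448356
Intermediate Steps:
b(v) = -2 + 2*v (b(v) = (-2 + v) + v = -2 + 2*v)
O(x) = 12 (O(x) = 8 - (-2 + 2*(-1)) = 8 - (-2 - 2) = 8 - 1*(-4) = 8 + 4 = 12)
d(f, p) = 30*f*p (d(f, p) = (5*(p*f))*6 = (5*(f*p))*6 = (5*f*p)*6 = 30*f*p)
d(O(2), -9)*447 + (153 - 1*229) = (30*12*(-9))*447 + (153 - 1*229) = -3240*447 + (153 - 229) = -1448280 - 76 = -1448356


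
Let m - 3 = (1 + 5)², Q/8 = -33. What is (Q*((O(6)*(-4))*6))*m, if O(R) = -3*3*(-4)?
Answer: 8895744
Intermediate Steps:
O(R) = 36 (O(R) = -9*(-4) = 36)
Q = -264 (Q = 8*(-33) = -264)
m = 39 (m = 3 + (1 + 5)² = 3 + 6² = 3 + 36 = 39)
(Q*((O(6)*(-4))*6))*m = -264*36*(-4)*6*39 = -(-38016)*6*39 = -264*(-864)*39 = 228096*39 = 8895744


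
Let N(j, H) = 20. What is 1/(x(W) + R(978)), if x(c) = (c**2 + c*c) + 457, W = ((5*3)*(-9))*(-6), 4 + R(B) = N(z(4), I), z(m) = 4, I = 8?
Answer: 1/1312673 ≈ 7.6180e-7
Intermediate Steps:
R(B) = 16 (R(B) = -4 + 20 = 16)
W = 810 (W = (15*(-9))*(-6) = -135*(-6) = 810)
x(c) = 457 + 2*c**2 (x(c) = (c**2 + c**2) + 457 = 2*c**2 + 457 = 457 + 2*c**2)
1/(x(W) + R(978)) = 1/((457 + 2*810**2) + 16) = 1/((457 + 2*656100) + 16) = 1/((457 + 1312200) + 16) = 1/(1312657 + 16) = 1/1312673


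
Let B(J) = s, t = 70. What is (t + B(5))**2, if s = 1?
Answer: 5041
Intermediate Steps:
B(J) = 1
(t + B(5))**2 = (70 + 1)**2 = 71**2 = 5041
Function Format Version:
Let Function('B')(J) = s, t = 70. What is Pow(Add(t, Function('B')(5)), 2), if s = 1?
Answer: 5041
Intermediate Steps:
Function('B')(J) = 1
Pow(Add(t, Function('B')(5)), 2) = Pow(Add(70, 1), 2) = Pow(71, 2) = 5041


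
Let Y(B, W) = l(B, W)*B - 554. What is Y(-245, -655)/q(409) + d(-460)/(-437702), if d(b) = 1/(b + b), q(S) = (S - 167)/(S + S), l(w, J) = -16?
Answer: 50397743619371/4429544240 ≈ 11378.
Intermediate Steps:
q(S) = (-167 + S)/(2*S) (q(S) = (-167 + S)/((2*S)) = (-167 + S)*(1/(2*S)) = (-167 + S)/(2*S))
Y(B, W) = -554 - 16*B (Y(B, W) = -16*B - 554 = -554 - 16*B)
d(b) = 1/(2*b)
Y(-245, -655)/q(409) + d(-460)/(-437702) = (-554 - 16*(-245))/(((½)*(-167 + 409)/409)) + ((½)/(-460))/(-437702) = (-554 + 3920)/(((½)*(1/409)*242)) + ((½)*(-1/460))*(-1/437702) = 3366/(121/409) - 1/920*(-1/437702) = 3366*(409/121) + 1/402685840 = 125154/11 + 1/402685840 = 50397743619371/4429544240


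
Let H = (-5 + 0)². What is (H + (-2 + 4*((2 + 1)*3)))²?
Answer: 3481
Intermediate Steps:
H = 25 (H = (-5)² = 25)
(H + (-2 + 4*((2 + 1)*3)))² = (25 + (-2 + 4*((2 + 1)*3)))² = (25 + (-2 + 4*(3*3)))² = (25 + (-2 + 4*9))² = (25 + (-2 + 36))² = (25 + 34)² = 59² = 3481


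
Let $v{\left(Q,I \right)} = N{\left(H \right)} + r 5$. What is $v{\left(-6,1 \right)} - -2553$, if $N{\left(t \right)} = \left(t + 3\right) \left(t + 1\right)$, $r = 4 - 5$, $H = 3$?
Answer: $2572$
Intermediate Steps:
$r = -1$
$N{\left(t \right)} = \left(1 + t\right) \left(3 + t\right)$ ($N{\left(t \right)} = \left(3 + t\right) \left(1 + t\right) = \left(1 + t\right) \left(3 + t\right)$)
$v{\left(Q,I \right)} = 19$ ($v{\left(Q,I \right)} = \left(3 + 3^{2} + 4 \cdot 3\right) - 5 = \left(3 + 9 + 12\right) - 5 = 24 - 5 = 19$)
$v{\left(-6,1 \right)} - -2553 = 19 - -2553 = 19 + 2553 = 2572$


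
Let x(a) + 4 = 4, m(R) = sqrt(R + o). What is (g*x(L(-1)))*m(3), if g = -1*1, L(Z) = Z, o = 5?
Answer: 0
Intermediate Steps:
m(R) = sqrt(5 + R) (m(R) = sqrt(R + 5) = sqrt(5 + R))
g = -1
x(a) = 0 (x(a) = -4 + 4 = 0)
(g*x(L(-1)))*m(3) = (-1*0)*sqrt(5 + 3) = 0*sqrt(8) = 0*(2*sqrt(2)) = 0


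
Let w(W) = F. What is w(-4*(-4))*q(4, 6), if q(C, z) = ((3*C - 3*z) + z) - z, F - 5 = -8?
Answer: 18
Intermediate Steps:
F = -3 (F = 5 - 8 = -3)
q(C, z) = -3*z + 3*C (q(C, z) = ((-3*z + 3*C) + z) - z = (-2*z + 3*C) - z = -3*z + 3*C)
w(W) = -3
w(-4*(-4))*q(4, 6) = -3*(-3*6 + 3*4) = -3*(-18 + 12) = -3*(-6) = 18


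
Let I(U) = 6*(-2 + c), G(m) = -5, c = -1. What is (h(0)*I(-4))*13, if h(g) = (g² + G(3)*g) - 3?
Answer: 702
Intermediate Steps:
I(U) = -18 (I(U) = 6*(-2 - 1) = 6*(-3) = -18)
h(g) = -3 + g² - 5*g (h(g) = (g² - 5*g) - 3 = -3 + g² - 5*g)
(h(0)*I(-4))*13 = ((-3 + 0² - 5*0)*(-18))*13 = ((-3 + 0 + 0)*(-18))*13 = -3*(-18)*13 = 54*13 = 702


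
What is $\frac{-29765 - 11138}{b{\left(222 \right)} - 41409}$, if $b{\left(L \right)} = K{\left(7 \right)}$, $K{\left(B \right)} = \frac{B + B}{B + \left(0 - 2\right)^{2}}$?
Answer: $\frac{449933}{455485} \approx 0.98781$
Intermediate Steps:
$K{\left(B \right)} = \frac{2 B}{4 + B}$ ($K{\left(B \right)} = \frac{2 B}{B + \left(-2\right)^{2}} = \frac{2 B}{B + 4} = \frac{2 B}{4 + B}$)
$b{\left(L \right)} = \frac{14}{11}$ ($b{\left(L \right)} = 2 \cdot 7 \frac{1}{4 + 7} = 2 \cdot 7 \cdot \frac{1}{11} = \frac{14}{11}$)
$\frac{-29765 - 11138}{b{\left(222 \right)} - 41409} = \frac{-29765 - 11138}{\frac{14}{11} - 41409} = - \frac{40903}{- \frac{455485}{11}} = \left(-40903\right) \left(- \frac{11}{455485}\right) = \frac{449933}{455485}$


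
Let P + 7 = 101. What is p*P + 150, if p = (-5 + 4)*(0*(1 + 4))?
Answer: 150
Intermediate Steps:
P = 94 (P = -7 + 101 = 94)
p = 0 (p = -0*5 = -1*0 = 0)
p*P + 150 = 0*94 + 150 = 0 + 150 = 150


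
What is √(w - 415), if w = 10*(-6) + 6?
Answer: I*√469 ≈ 21.656*I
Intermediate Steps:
w = -54 (w = -60 + 6 = -54)
√(w - 415) = √(-54 - 415) = √(-469) = I*√469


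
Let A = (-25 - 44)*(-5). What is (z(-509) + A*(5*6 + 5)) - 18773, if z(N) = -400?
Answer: -7098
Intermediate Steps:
A = 345 (A = -69*(-5) = 345)
(z(-509) + A*(5*6 + 5)) - 18773 = (-400 + 345*(5*6 + 5)) - 18773 = (-400 + 345*(30 + 5)) - 18773 = (-400 + 345*35) - 18773 = (-400 + 12075) - 18773 = 11675 - 18773 = -7098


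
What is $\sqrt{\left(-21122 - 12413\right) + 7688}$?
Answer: $i \sqrt{25847} \approx 160.77 i$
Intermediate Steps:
$\sqrt{\left(-21122 - 12413\right) + 7688} = \sqrt{-33535 + 7688} = \sqrt{-25847} = i \sqrt{25847}$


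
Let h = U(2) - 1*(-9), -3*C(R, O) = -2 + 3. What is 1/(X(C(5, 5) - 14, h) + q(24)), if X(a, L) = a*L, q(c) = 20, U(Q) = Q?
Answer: -3/413 ≈ -0.0072639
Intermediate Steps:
C(R, O) = -⅓ (C(R, O) = -(-2 + 3)/3 = -⅓*1 = -⅓)
h = 11 (h = 2 - 1*(-9) = 2 + 9 = 11)
X(a, L) = L*a
1/(X(C(5, 5) - 14, h) + q(24)) = 1/(11*(-⅓ - 14) + 20) = 1/(11*(-43/3) + 20) = 1/(-473/3 + 20) = 1/(-413/3) = -3/413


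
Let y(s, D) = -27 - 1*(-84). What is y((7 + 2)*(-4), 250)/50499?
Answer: 19/16833 ≈ 0.0011287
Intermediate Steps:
y(s, D) = 57 (y(s, D) = -27 + 84 = 57)
y((7 + 2)*(-4), 250)/50499 = 57/50499 = 57*(1/50499) = 19/16833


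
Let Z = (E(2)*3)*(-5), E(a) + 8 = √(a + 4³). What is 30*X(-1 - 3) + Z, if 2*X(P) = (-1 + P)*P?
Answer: 420 - 15*√66 ≈ 298.14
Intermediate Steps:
X(P) = P*(-1 + P)/2 (X(P) = ((-1 + P)*P)/2 = (P*(-1 + P))/2 = P*(-1 + P)/2)
E(a) = -8 + √(64 + a) (E(a) = -8 + √(a + 4³) = -8 + √(a + 64) = -8 + √(64 + a))
Z = 120 - 15*√66 (Z = ((-8 + √(64 + 2))*3)*(-5) = ((-8 + √66)*3)*(-5) = (-24 + 3*√66)*(-5) = 120 - 15*√66 ≈ -1.8606)
30*X(-1 - 3) + Z = 30*((-1 - 3)*(-1 + (-1 - 3))/2) + (120 - 15*√66) = 30*((½)*(-4)*(-1 - 4)) + (120 - 15*√66) = 30*((½)*(-4)*(-5)) + (120 - 15*√66) = 30*10 + (120 - 15*√66) = 300 + (120 - 15*√66) = 420 - 15*√66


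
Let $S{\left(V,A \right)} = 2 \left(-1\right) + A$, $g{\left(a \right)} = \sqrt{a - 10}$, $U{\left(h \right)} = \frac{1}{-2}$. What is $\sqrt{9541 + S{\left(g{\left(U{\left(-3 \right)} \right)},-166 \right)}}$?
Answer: $\sqrt{9373} \approx 96.814$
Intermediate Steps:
$U{\left(h \right)} = - \frac{1}{2}$
$g{\left(a \right)} = \sqrt{-10 + a}$
$S{\left(V,A \right)} = -2 + A$
$\sqrt{9541 + S{\left(g{\left(U{\left(-3 \right)} \right)},-166 \right)}} = \sqrt{9541 - 168} = \sqrt{9373}$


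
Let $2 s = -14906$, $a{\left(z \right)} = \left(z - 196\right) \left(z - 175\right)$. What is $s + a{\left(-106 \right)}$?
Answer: $77409$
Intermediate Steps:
$a{\left(z \right)} = \left(-196 + z\right) \left(-175 + z\right)$
$s = -7453$ ($s = \frac{1}{2} \left(-14906\right) = -7453$)
$s + a{\left(-106 \right)} = -7453 + \left(34300 + \left(-106\right)^{2} - -39326\right) = -7453 + \left(34300 + 11236 + 39326\right) = -7453 + 84862 = 77409$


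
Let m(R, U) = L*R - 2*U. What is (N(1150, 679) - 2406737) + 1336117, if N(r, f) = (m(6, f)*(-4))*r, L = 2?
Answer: 5120980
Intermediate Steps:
m(R, U) = -2*U + 2*R (m(R, U) = 2*R - 2*U = -2*U + 2*R)
N(r, f) = r*(-48 + 8*f) (N(r, f) = ((-2*f + 2*6)*(-4))*r = ((-2*f + 12)*(-4))*r = ((12 - 2*f)*(-4))*r = (-48 + 8*f)*r = r*(-48 + 8*f))
(N(1150, 679) - 2406737) + 1336117 = (8*1150*(-6 + 679) - 2406737) + 1336117 = (8*1150*673 - 2406737) + 1336117 = (6191600 - 2406737) + 1336117 = 3784863 + 1336117 = 5120980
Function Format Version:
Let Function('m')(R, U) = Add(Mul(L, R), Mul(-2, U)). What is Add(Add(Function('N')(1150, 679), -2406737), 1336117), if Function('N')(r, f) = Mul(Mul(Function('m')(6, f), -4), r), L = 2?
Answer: 5120980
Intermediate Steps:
Function('m')(R, U) = Add(Mul(-2, U), Mul(2, R)) (Function('m')(R, U) = Add(Mul(2, R), Mul(-2, U)) = Add(Mul(-2, U), Mul(2, R)))
Function('N')(r, f) = Mul(r, Add(-48, Mul(8, f))) (Function('N')(r, f) = Mul(Mul(Add(Mul(-2, f), Mul(2, 6)), -4), r) = Mul(Mul(Add(Mul(-2, f), 12), -4), r) = Mul(Mul(Add(12, Mul(-2, f)), -4), r) = Mul(Add(-48, Mul(8, f)), r) = Mul(r, Add(-48, Mul(8, f))))
Add(Add(Function('N')(1150, 679), -2406737), 1336117) = Add(Add(Mul(8, 1150, Add(-6, 679)), -2406737), 1336117) = Add(Add(Mul(8, 1150, 673), -2406737), 1336117) = Add(Add(6191600, -2406737), 1336117) = Add(3784863, 1336117) = 5120980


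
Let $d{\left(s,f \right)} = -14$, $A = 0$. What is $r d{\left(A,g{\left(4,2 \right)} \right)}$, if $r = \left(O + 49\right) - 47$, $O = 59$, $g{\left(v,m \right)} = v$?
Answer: $-854$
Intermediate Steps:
$r = 61$ ($r = \left(59 + 49\right) - 47 = 108 - 47 = 61$)
$r d{\left(A,g{\left(4,2 \right)} \right)} = 61 \left(-14\right) = -854$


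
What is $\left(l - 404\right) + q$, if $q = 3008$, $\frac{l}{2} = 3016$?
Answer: $8636$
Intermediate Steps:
$l = 6032$ ($l = 2 \cdot 3016 = 6032$)
$\left(l - 404\right) + q = \left(6032 - 404\right) + 3008 = 5628 + 3008 = 8636$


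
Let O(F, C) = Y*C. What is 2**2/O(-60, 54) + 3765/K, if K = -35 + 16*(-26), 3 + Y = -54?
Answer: -5795237/694089 ≈ -8.3494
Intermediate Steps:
Y = -57 (Y = -3 - 54 = -57)
O(F, C) = -57*C
K = -451 (K = -35 - 416 = -451)
2**2/O(-60, 54) + 3765/K = 2**2/((-57*54)) + 3765/(-451) = 4/(-3078) + 3765*(-1/451) = 4*(-1/3078) - 3765/451 = -2/1539 - 3765/451 = -5795237/694089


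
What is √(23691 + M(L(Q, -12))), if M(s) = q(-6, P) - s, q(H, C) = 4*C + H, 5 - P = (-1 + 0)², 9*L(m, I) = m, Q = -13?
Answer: √213322/3 ≈ 153.96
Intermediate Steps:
L(m, I) = m/9
P = 4 (P = 5 - (-1 + 0)² = 5 - 1*(-1)² = 5 - 1*1 = 5 - 1 = 4)
q(H, C) = H + 4*C
M(s) = 10 - s (M(s) = (-6 + 4*4) - s = (-6 + 16) - s = 10 - s)
√(23691 + M(L(Q, -12))) = √(23691 + (10 - (-13)/9)) = √(23691 + (10 - 1*(-13/9))) = √(23691 + (10 + 13/9)) = √(23691 + 103/9) = √(213322/9) = √213322/3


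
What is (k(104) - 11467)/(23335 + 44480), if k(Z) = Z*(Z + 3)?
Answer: -113/22605 ≈ -0.0049989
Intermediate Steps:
k(Z) = Z*(3 + Z)
(k(104) - 11467)/(23335 + 44480) = (104*(3 + 104) - 11467)/(23335 + 44480) = (104*107 - 11467)/67815 = (11128 - 11467)*(1/67815) = -339*1/67815 = -113/22605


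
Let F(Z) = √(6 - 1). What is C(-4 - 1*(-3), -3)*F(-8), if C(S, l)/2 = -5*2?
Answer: -20*√5 ≈ -44.721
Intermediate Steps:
C(S, l) = -20 (C(S, l) = 2*(-5*2) = 2*(-10) = -20)
F(Z) = √5
C(-4 - 1*(-3), -3)*F(-8) = -20*√5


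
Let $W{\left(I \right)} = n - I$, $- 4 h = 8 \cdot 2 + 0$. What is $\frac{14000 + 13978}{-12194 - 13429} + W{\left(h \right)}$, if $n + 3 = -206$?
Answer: $- \frac{1760231}{8541} \approx -206.09$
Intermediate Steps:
$n = -209$ ($n = -3 - 206 = -209$)
$h = -4$ ($h = - \frac{8 \cdot 2 + 0}{4} = - \frac{16 + 0}{4} = \left(- \frac{1}{4}\right) 16 = -4$)
$W{\left(I \right)} = -209 - I$
$\frac{14000 + 13978}{-12194 - 13429} + W{\left(h \right)} = \frac{14000 + 13978}{-12194 - 13429} - 205 = \frac{27978}{-25623} + \left(-209 + 4\right) = 27978 \left(- \frac{1}{25623}\right) - 205 = - \frac{9326}{8541} - 205 = - \frac{1760231}{8541}$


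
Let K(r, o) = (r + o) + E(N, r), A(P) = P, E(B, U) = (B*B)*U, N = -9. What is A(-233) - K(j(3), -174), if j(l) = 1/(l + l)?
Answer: -218/3 ≈ -72.667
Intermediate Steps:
E(B, U) = U*B² (E(B, U) = B²*U = U*B²)
j(l) = 1/(2*l)
K(r, o) = o + 82*r (K(r, o) = (r + o) + r*(-9)² = (o + r) + r*81 = (o + r) + 81*r = o + 82*r)
A(-233) - K(j(3), -174) = -233 - (-174 + 82*((½)/3)) = -233 - (-174 + 82*((½)*(⅓))) = -233 - (-174 + 82*(⅙)) = -233 - (-174 + 41/3) = -233 - 1*(-481/3) = -233 + 481/3 = -218/3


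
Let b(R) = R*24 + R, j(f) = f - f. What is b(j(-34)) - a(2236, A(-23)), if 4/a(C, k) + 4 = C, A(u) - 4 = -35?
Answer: -1/558 ≈ -0.0017921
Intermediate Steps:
j(f) = 0
A(u) = -31 (A(u) = 4 - 35 = -31)
b(R) = 25*R (b(R) = 24*R + R = 25*R)
a(C, k) = 4/(-4 + C)
b(j(-34)) - a(2236, A(-23)) = 25*0 - 4/(-4 + 2236) = 0 - 4/2232 = 0 - 1*1/558 = 0 - 1/558 = -1/558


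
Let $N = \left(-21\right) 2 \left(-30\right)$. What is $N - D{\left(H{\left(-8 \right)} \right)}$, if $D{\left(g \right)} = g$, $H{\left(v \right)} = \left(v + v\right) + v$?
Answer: $1284$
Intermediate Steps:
$H{\left(v \right)} = 3 v$ ($H{\left(v \right)} = 2 v + v = 3 v$)
$N = 1260$ ($N = \left(-42\right) \left(-30\right) = 1260$)
$N - D{\left(H{\left(-8 \right)} \right)} = 1260 - 3 \left(-8\right) = 1260 - -24 = 1260 + 24 = 1284$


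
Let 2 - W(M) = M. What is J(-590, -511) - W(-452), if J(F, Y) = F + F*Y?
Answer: 300446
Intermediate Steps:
W(M) = 2 - M
J(-590, -511) - W(-452) = -590*(1 - 511) - (2 - 1*(-452)) = -590*(-510) - (2 + 452) = 300900 - 1*454 = 300900 - 454 = 300446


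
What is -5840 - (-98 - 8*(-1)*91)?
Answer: -6470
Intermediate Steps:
-5840 - (-98 - 8*(-1)*91) = -5840 - (-98 + 8*91) = -5840 - (-98 + 728) = -5840 - 1*630 = -5840 - 630 = -6470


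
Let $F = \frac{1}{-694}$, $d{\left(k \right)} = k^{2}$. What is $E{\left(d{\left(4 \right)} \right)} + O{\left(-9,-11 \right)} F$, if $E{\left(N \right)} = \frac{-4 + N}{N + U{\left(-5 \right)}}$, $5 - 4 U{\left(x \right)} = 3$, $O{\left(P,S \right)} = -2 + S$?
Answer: $\frac{5695}{7634} \approx 0.74601$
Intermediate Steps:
$U{\left(x \right)} = \frac{1}{2}$ ($U{\left(x \right)} = \frac{5}{4} - \frac{3}{4} = \frac{1}{2}$)
$F = - \frac{1}{694} \approx -0.0014409$
$E{\left(N \right)} = \frac{-4 + N}{\frac{1}{2} + N}$ ($E{\left(N \right)} = \frac{-4 + N}{N + \frac{1}{2}} = \frac{-4 + N}{\frac{1}{2} + N}$)
$E{\left(d{\left(4 \right)} \right)} + O{\left(-9,-11 \right)} F = \frac{2 \left(-4 + 4^{2}\right)}{1 + 2 \cdot 4^{2}} + \left(-2 - 11\right) \left(- \frac{1}{694}\right) = \frac{2 \left(-4 + 16\right)}{1 + 2 \cdot 16} - - \frac{13}{694} = 2 \frac{1}{1 + 32} \cdot 12 + \frac{13}{694} = 2 \cdot \frac{1}{33} \cdot 12 + \frac{13}{694} = \frac{8}{11} + \frac{13}{694} = \frac{5695}{7634}$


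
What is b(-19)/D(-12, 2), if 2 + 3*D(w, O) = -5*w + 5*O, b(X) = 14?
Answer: 21/34 ≈ 0.61765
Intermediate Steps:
D(w, O) = -⅔ - 5*w/3 + 5*O/3 (D(w, O) = -⅔ + (-5*w + 5*O)/3 = -⅔ + (-5*w/3 + 5*O/3) = -⅔ - 5*w/3 + 5*O/3)
b(-19)/D(-12, 2) = 14/(-⅔ - 5/3*(-12) + (5/3)*2) = 14/(-⅔ + 20 + 10/3) = 14/(68/3) = 14*(3/68) = 21/34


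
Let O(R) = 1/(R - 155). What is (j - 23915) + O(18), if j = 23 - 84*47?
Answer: -3814081/137 ≈ -27840.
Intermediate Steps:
O(R) = 1/(-155 + R)
j = -3925 (j = 23 - 3948 = -3925)
(j - 23915) + O(18) = (-3925 - 23915) + 1/(-155 + 18) = -27840 + 1/(-137) = -27840 - 1/137 = -3814081/137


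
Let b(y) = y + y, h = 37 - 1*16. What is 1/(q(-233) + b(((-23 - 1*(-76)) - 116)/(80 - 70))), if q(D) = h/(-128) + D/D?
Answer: -640/7529 ≈ -0.085005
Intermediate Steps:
h = 21 (h = 37 - 16 = 21)
b(y) = 2*y
q(D) = 107/128 (q(D) = 21/(-128) + D/D = 21*(-1/128) + 1 = -21/128 + 1 = 107/128)
1/(q(-233) + b(((-23 - 1*(-76)) - 116)/(80 - 70))) = 1/(107/128 + 2*(((-23 - 1*(-76)) - 116)/(80 - 70))) = 1/(107/128 + 2*(((-23 + 76) - 116)/10)) = 1/(107/128 + 2*((53 - 116)*(⅒))) = 1/(107/128 + 2*(-63*⅒)) = 1/(107/128 + 2*(-63/10)) = 1/(107/128 - 63/5) = 1/(-7529/640) = -640/7529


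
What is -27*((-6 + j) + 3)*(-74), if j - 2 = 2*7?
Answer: 25974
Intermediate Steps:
j = 16 (j = 2 + 2*7 = 2 + 14 = 16)
-27*((-6 + j) + 3)*(-74) = -27*((-6 + 16) + 3)*(-74) = -27*(10 + 3)*(-74) = -27*13*(-74) = -351*(-74) = 25974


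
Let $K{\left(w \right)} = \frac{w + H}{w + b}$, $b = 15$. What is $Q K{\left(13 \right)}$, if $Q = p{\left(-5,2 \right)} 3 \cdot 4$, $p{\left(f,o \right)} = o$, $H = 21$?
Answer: $\frac{204}{7} \approx 29.143$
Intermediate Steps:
$K{\left(w \right)} = \frac{21 + w}{15 + w}$ ($K{\left(w \right)} = \frac{w + 21}{w + 15} = \frac{21 + w}{15 + w}$)
$Q = 24$ ($Q = 2 \cdot 3 \cdot 4 = 6 \cdot 4 = 24$)
$Q K{\left(13 \right)} = 24 \frac{21 + 13}{15 + 13} = 24 \cdot \frac{1}{28} \cdot 34 = 24 \cdot \frac{17}{14} = \frac{204}{7}$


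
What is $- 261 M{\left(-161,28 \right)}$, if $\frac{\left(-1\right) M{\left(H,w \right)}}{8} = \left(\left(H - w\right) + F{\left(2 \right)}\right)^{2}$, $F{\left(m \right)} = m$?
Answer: $73015272$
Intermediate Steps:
$M{\left(H,w \right)} = - 8 \left(2 + H - w\right)^{2}$ ($M{\left(H,w \right)} = - 8 \left(\left(H - w\right) + 2\right)^{2} = - 8 \left(2 + H - w\right)^{2}$)
$- 261 M{\left(-161,28 \right)} = - 261 \left(- 8 \left(2 - 161 - 28\right)^{2}\right) = - 261 \left(- 8 \left(-187\right)^{2}\right) = - 261 \left(\left(-8\right) 34969\right) = \left(-261\right) \left(-279752\right) = 73015272$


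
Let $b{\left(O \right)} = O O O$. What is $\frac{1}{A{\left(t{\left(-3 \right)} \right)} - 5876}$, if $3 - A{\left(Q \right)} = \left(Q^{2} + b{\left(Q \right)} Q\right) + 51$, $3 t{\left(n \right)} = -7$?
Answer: $- \frac{81}{482686} \approx -0.00016781$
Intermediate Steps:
$t{\left(n \right)} = - \frac{7}{3}$ ($t{\left(n \right)} = \frac{1}{3} \left(-7\right) = - \frac{7}{3}$)
$b{\left(O \right)} = O^{3}$ ($b{\left(O \right)} = O^{2} O = O^{3}$)
$A{\left(Q \right)} = -48 - Q^{2} - Q^{4}$ ($A{\left(Q \right)} = 3 - \left(\left(Q^{2} + Q^{3} Q\right) + 51\right) = 3 - \left(\left(Q^{2} + Q^{4}\right) + 51\right) = 3 - \left(51 + Q^{2} + Q^{4}\right) = -48 - Q^{2} - Q^{4}$)
$\frac{1}{A{\left(t{\left(-3 \right)} \right)} - 5876} = \frac{1}{\left(-48 - \left(- \frac{7}{3}\right)^{2} - \left(- \frac{7}{3}\right)^{4}\right) - 5876} = \frac{1}{\left(-48 - \frac{49}{9} - \frac{2401}{81}\right) - 5876} = \frac{1}{- \frac{6730}{81} - 5876} = \frac{1}{- \frac{482686}{81}} = - \frac{81}{482686}$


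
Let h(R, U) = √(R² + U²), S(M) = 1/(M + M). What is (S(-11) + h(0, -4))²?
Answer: 7569/484 ≈ 15.638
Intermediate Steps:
S(M) = 1/(2*M)
(S(-11) + h(0, -4))² = ((½)/(-11) + √(0² + (-4)²))² = ((½)*(-1/11) + √(0 + 16))² = (-1/22 + √16)² = (-1/22 + 4)² = (87/22)² = 7569/484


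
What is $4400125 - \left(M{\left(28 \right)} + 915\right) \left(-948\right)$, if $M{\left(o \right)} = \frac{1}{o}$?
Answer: $\frac{36873052}{7} \approx 5.2676 \cdot 10^{6}$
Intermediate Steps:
$4400125 - \left(M{\left(28 \right)} + 915\right) \left(-948\right) = 4400125 - \left(\frac{1}{28} + 915\right) \left(-948\right) = 4400125 - \frac{25621}{28} \left(-948\right) = 4400125 - - \frac{6072177}{7} = 4400125 + \frac{6072177}{7} = \frac{36873052}{7}$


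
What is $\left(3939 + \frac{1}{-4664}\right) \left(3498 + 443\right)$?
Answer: $\frac{72402061795}{4664} \approx 1.5524 \cdot 10^{7}$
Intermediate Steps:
$\left(3939 + \frac{1}{-4664}\right) \left(3498 + 443\right) = \left(3939 - \frac{1}{4664}\right) 3941 = \frac{18371495}{4664} \cdot 3941 = \frac{72402061795}{4664}$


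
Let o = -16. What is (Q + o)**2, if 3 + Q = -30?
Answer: 2401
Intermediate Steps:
Q = -33 (Q = -3 - 30 = -33)
(Q + o)**2 = (-33 - 16)**2 = (-49)**2 = 2401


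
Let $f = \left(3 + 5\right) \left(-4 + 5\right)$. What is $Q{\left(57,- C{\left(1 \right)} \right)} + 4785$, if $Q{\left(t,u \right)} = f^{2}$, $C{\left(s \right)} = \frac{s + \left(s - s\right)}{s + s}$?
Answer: $4849$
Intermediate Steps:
$f = 8$ ($f = 8 \cdot 1 = 8$)
$C{\left(s \right)} = \frac{1}{2}$ ($C{\left(s \right)} = \frac{s + 0}{2 s} = s \frac{1}{2 s} = \frac{1}{2}$)
$Q{\left(t,u \right)} = 64$ ($Q{\left(t,u \right)} = 8^{2} = 64$)
$Q{\left(57,- C{\left(1 \right)} \right)} + 4785 = 64 + 4785 = 4849$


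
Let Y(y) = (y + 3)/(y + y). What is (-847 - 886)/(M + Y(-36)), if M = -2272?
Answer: 41592/54517 ≈ 0.76292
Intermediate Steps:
Y(y) = (3 + y)/(2*y) (Y(y) = (3 + y)/((2*y)) = (3 + y)*(1/(2*y)) = (3 + y)/(2*y))
(-847 - 886)/(M + Y(-36)) = (-847 - 886)/(-2272 + (1/2)*(3 - 36)/(-36)) = -1733/(-2272 + (1/2)*(-1/36)*(-33)) = -1733/(-2272 + 11/24) = -1733/(-54517/24) = -1733*(-24/54517) = 41592/54517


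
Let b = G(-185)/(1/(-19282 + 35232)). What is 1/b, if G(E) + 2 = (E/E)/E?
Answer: -37/1183490 ≈ -3.1263e-5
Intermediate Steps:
G(E) = -2 + 1/E (G(E) = -2 + (E/E)/E = -2 + 1/E)
b = -1183490/37 (b = (-2 + 1/(-185))/(1/(-19282 + 35232)) = (-2 - 1/185)/(1/15950) = -371/(185*1/15950) = -371/185*15950 = -1183490/37 ≈ -31986.)
1/b = 1/(-1183490/37) = -37/1183490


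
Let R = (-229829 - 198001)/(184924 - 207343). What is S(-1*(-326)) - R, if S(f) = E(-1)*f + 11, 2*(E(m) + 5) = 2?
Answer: -9805199/7473 ≈ -1312.1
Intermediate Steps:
E(m) = -4 (E(m) = -5 + (½)*2 = -5 + 1 = -4)
R = 142610/7473 (R = -427830/(-22419) = -427830*(-1/22419) = 142610/7473 ≈ 19.083)
S(f) = 11 - 4*f (S(f) = -4*f + 11 = 11 - 4*f)
S(-1*(-326)) - R = (11 - (-4)*(-326)) - 1*142610/7473 = (11 - 4*326) - 142610/7473 = (11 - 1304) - 142610/7473 = -1293 - 142610/7473 = -9805199/7473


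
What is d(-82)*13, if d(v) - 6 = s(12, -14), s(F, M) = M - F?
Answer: -260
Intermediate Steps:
d(v) = -20 (d(v) = 6 + (-14 - 1*12) = 6 + (-14 - 12) = 6 - 26 = -20)
d(-82)*13 = -20*13 = -260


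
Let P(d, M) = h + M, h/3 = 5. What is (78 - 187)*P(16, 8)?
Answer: -2507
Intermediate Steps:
h = 15 (h = 3*5 = 15)
P(d, M) = 15 + M
(78 - 187)*P(16, 8) = (78 - 187)*(15 + 8) = -109*23 = -2507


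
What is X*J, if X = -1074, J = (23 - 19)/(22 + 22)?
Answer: -1074/11 ≈ -97.636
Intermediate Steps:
J = 1/11 (J = 4/44 = 4*(1/44) = 1/11 ≈ 0.090909)
X*J = -1074*1/11 = -1074/11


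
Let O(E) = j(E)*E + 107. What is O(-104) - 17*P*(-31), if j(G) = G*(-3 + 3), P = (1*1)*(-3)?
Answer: -1474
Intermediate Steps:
P = -3 (P = 1*(-3) = -3)
j(G) = 0 (j(G) = G*0 = 0)
O(E) = 107 (O(E) = 0*E + 107 = 0 + 107 = 107)
O(-104) - 17*P*(-31) = 107 - 17*(-3)*(-31) = 107 + 51*(-31) = 107 - 1581 = -1474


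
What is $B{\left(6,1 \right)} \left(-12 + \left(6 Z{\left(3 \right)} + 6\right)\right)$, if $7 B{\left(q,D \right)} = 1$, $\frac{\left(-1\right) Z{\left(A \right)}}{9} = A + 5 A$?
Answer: $- \frac{978}{7} \approx -139.71$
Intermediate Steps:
$Z{\left(A \right)} = - 54 A$ ($Z{\left(A \right)} = - 9 \left(A + 5 A\right) = - 9 \cdot 6 A = - 54 A$)
$B{\left(q,D \right)} = \frac{1}{7}$ ($B{\left(q,D \right)} = \frac{1}{7} \cdot 1 = \frac{1}{7}$)
$B{\left(6,1 \right)} \left(-12 + \left(6 Z{\left(3 \right)} + 6\right)\right) = \frac{-12 + \left(6 \left(\left(-54\right) 3\right) + 6\right)}{7} = \frac{-12 + \left(6 \left(-162\right) + 6\right)}{7} = \frac{-12 + \left(-972 + 6\right)}{7} = \frac{-12 - 966}{7} = \frac{1}{7} \left(-978\right) = - \frac{978}{7}$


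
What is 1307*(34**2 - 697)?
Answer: 599913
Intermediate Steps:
1307*(34**2 - 697) = 1307*(1156 - 697) = 1307*459 = 599913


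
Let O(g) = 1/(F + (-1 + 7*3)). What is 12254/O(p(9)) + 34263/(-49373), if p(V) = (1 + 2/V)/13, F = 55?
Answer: 45376221387/49373 ≈ 9.1905e+5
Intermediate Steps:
p(V) = 1/13 + 2/(13*V) (p(V) = (1 + 2/V)*(1/13) = 1/13 + 2/(13*V))
O(g) = 1/75 (O(g) = 1/(55 + (-1 + 7*3)) = 1/(55 + (-1 + 21)) = 1/(55 + 20) = 1/75)
12254/O(p(9)) + 34263/(-49373) = 12254/(1/75) + 34263/(-49373) = 12254*75 + 34263*(-1/49373) = 919050 - 34263/49373 = 45376221387/49373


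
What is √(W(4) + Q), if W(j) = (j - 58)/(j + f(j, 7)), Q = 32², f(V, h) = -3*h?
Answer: √296854/17 ≈ 32.050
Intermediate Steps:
Q = 1024
W(j) = (-58 + j)/(-21 + j) (W(j) = (j - 58)/(j - 3*7) = (-58 + j)/(j - 21) = (-58 + j)/(-21 + j))
√(W(4) + Q) = √((-58 + 4)/(-21 + 4) + 1024) = √(-54/(-17) + 1024) = √(-1/17*(-54) + 1024) = √(54/17 + 1024) = √(17462/17) = √296854/17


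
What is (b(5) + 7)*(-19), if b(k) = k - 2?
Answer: -190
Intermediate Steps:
b(k) = -2 + k
(b(5) + 7)*(-19) = ((-2 + 5) + 7)*(-19) = (3 + 7)*(-19) = 10*(-19) = -190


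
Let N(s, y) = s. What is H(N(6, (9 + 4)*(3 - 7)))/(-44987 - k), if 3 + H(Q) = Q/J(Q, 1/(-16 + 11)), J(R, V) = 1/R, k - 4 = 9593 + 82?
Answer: -11/18222 ≈ -0.00060367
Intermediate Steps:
k = 9679 (k = 4 + (9593 + 82) = 4 + 9675 = 9679)
H(Q) = -3 + Q² (H(Q) = -3 + Q/(1/Q) = -3 + Q*Q = -3 + Q²)
H(N(6, (9 + 4)*(3 - 7)))/(-44987 - k) = (-3 + 6²)/(-44987 - 1*9679) = (-3 + 36)/(-44987 - 9679) = 33/(-54666) = 33*(-1/54666) = -11/18222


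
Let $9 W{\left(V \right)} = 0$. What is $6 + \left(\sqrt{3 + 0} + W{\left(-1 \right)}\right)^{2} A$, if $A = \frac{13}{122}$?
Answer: $\frac{771}{122} \approx 6.3197$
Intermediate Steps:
$W{\left(V \right)} = 0$ ($W{\left(V \right)} = \frac{1}{9} \cdot 0 = 0$)
$A = \frac{13}{122}$ ($A = 13 \cdot \frac{1}{122} = \frac{13}{122} \approx 0.10656$)
$6 + \left(\sqrt{3 + 0} + W{\left(-1 \right)}\right)^{2} A = 6 + \left(\sqrt{3 + 0} + 0\right)^{2} \cdot \frac{13}{122} = 6 + \left(\sqrt{3} + 0\right)^{2} \cdot \frac{13}{122} = 6 + \left(\sqrt{3}\right)^{2} \cdot \frac{13}{122} = 6 + 3 \cdot \frac{13}{122} = 6 + \frac{39}{122} = \frac{771}{122}$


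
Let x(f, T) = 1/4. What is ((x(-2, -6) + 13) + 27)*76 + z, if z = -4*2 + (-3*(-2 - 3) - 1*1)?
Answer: 3065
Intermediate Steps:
x(f, T) = ¼
z = 6 (z = -8 + (-3*(-5) - 1) = -8 + (15 - 1) = -8 + 14 = 6)
((x(-2, -6) + 13) + 27)*76 + z = ((¼ + 13) + 27)*76 + 6 = (53/4 + 27)*76 + 6 = (161/4)*76 + 6 = 3059 + 6 = 3065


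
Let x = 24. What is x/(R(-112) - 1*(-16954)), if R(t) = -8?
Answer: 12/8473 ≈ 0.0014163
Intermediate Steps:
x/(R(-112) - 1*(-16954)) = 24/(-8 - 1*(-16954)) = 24/(-8 + 16954) = 24/16946 = (1/16946)*24 = 12/8473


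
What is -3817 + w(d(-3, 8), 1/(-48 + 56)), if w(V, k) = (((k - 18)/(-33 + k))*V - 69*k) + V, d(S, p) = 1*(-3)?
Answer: -8058859/2104 ≈ -3830.3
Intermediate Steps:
d(S, p) = -3
w(V, k) = V - 69*k + V*(-18 + k)/(-33 + k) (w(V, k) = (((-18 + k)/(-33 + k))*V - 69*k) + V = (V*(-18 + k)/(-33 + k) - 69*k) + V = (-69*k + V*(-18 + k)/(-33 + k)) + V = V - 69*k + V*(-18 + k)/(-33 + k))
-3817 + w(d(-3, 8), 1/(-48 + 56)) = -3817 + (-69/(-48 + 56)² - 51*(-3) + 2277/(-48 + 56) + 2*(-3)/(-48 + 56))/(-33 + 1/(-48 + 56)) = -3817 + (-69*(1/8)² + 153 + 2277/8 + 2*(-3)/8)/(-33 + 1/8) = -3817 + (-69*(⅛)² + 153 + 2277*(⅛) + 2*(-3)*(⅛))/(-33 + ⅛) = -3817 + (-69*1/64 + 153 + 2277/8 - ¾)/(-263/8) = -3817 - 8*(-69/64 + 153 + 2277/8 - ¾)/263 = -3817 - 8/263*27891/64 = -3817 - 27891/2104 = -8058859/2104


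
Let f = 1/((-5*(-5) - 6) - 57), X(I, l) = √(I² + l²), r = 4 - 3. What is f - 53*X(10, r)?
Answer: -1/38 - 53*√101 ≈ -532.67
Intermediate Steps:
r = 1
f = -1/38 (f = 1/((25 - 6) - 57) = 1/(19 - 57) = 1/(-38) = -1/38 ≈ -0.026316)
f - 53*X(10, r) = -1/38 - 53*√(10² + 1²) = -1/38 - 53*√(100 + 1) = -1/38 - 53*√101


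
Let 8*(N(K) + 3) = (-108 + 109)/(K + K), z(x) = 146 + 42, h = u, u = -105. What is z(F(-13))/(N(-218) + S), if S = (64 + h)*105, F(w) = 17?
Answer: -655744/15026305 ≈ -0.043640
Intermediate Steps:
h = -105
z(x) = 188
S = -4305 (S = (64 - 105)*105 = -41*105 = -4305)
N(K) = -3 + 1/(16*K) (N(K) = -3 + ((-108 + 109)/(K + K))/8 = -3 + (1/(2*K))/8 = -3 + 1/(16*K))
z(F(-13))/(N(-218) + S) = 188/((-3 + (1/16)/(-218)) - 4305) = 188/((-3 + (1/16)*(-1/218)) - 4305) = 188/((-3 - 1/3488) - 4305) = 188/(-10465/3488 - 4305) = 188/(-15026305/3488) = 188*(-3488/15026305) = -655744/15026305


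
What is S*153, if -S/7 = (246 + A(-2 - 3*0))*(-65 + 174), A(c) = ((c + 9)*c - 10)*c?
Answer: -34321266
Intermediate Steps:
A(c) = c*(-10 + c*(9 + c)) (A(c) = ((9 + c)*c - 10)*c = (c*(9 + c) - 10)*c = (-10 + c*(9 + c))*c = c*(-10 + c*(9 + c)))
S = -224322 (S = -7*(246 + (-2 - 3*0)*(-10 + (-2 - 3*0)**2 + 9*(-2 - 3*0)))*(-65 + 174) = -7*(246 + (-2 + 0)*(-10 + (-2 + 0)**2 + 9*(-2 + 0)))*109 = -7*(246 - 2*(-10 + (-2)**2 + 9*(-2)))*109 = -7*(246 - 2*(-10 + 4 - 18))*109 = -7*(246 - 2*(-24))*109 = -7*(246 + 48)*109 = -2058*109 = -7*32046 = -224322)
S*153 = -224322*153 = -34321266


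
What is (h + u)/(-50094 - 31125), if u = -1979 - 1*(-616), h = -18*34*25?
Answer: 16663/81219 ≈ 0.20516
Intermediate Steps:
h = -15300 (h = -612*25 = -15300)
u = -1363 (u = -1979 + 616 = -1363)
(h + u)/(-50094 - 31125) = (-15300 - 1363)/(-50094 - 31125) = -16663/(-81219) = -16663*(-1/81219) = 16663/81219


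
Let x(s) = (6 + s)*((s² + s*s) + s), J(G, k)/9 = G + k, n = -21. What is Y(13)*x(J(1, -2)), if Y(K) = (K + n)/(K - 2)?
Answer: 3672/11 ≈ 333.82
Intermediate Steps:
J(G, k) = 9*G + 9*k (J(G, k) = 9*(G + k) = 9*G + 9*k)
x(s) = (6 + s)*(s + 2*s²) (x(s) = (6 + s)*((s² + s²) + s) = (6 + s)*(2*s² + s) = (6 + s)*(s + 2*s²))
Y(K) = (-21 + K)/(-2 + K) (Y(K) = (K - 21)/(K - 2) = (-21 + K)/(-2 + K))
Y(13)*x(J(1, -2)) = ((-21 + 13)/(-2 + 13))*((9*1 + 9*(-2))*(6 + 2*(9*1 + 9*(-2))² + 13*(9*1 + 9*(-2)))) = (-8/11)*((9 - 18)*(6 + 2*(9 - 18)² + 13*(9 - 18))) = ((1/11)*(-8))*(-9*(6 + 2*(-9)² + 13*(-9))) = -(-72)*(6 + 2*81 - 117)/11 = -(-72)*(6 + 162 - 117)/11 = -(-72)*51/11 = -8/11*(-459) = 3672/11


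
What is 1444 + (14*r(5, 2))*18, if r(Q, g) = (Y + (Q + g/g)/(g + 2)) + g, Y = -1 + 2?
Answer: 2578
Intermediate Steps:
Y = 1
r(Q, g) = 1 + g + (1 + Q)/(2 + g) (r(Q, g) = (1 + (Q + g/g)/(g + 2)) + g = (1 + (Q + 1)/(2 + g)) + g = (1 + (1 + Q)/(2 + g)) + g = 1 + g + (1 + Q)/(2 + g))
1444 + (14*r(5, 2))*18 = 1444 + (14*((3 + 5 + 2² + 3*2)/(2 + 2)))*18 = 1444 + (14*((3 + 5 + 4 + 6)/4))*18 = 1444 + (14*((¼)*18))*18 = 1444 + (14*(9/2))*18 = 1444 + 63*18 = 1444 + 1134 = 2578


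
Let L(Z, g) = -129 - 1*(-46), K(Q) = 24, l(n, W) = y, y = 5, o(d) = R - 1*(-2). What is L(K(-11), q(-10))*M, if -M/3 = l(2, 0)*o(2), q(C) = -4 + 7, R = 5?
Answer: 8715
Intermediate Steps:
o(d) = 7 (o(d) = 5 - 1*(-2) = 5 + 2 = 7)
l(n, W) = 5
q(C) = 3
L(Z, g) = -83 (L(Z, g) = -129 + 46 = -83)
M = -105 (M = -15*7 = -3*35 = -105)
L(K(-11), q(-10))*M = -83*(-105) = 8715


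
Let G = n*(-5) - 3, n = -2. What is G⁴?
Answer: 2401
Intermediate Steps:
G = 7 (G = -2*(-5) - 3 = 10 - 3 = 7)
G⁴ = 7⁴ = 2401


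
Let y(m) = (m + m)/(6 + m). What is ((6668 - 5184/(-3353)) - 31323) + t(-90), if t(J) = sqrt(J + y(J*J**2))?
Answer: -82663031/3353 + 3*I*sqrt(144339597010)/121499 ≈ -24653.0 + 9.3808*I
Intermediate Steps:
y(m) = 2*m/(6 + m) (y(m) = (2*m)/(6 + m) = 2*m/(6 + m))
t(J) = sqrt(J + 2*J**3/(6 + J**3)) (t(J) = sqrt(J + 2*(J*J**2)/(6 + J*J**2)) = sqrt(J + 2*J**3/(6 + J**3)))
((6668 - 5184/(-3353)) - 31323) + t(-90) = ((6668 - 5184/(-3353)) - 31323) + sqrt(-90*(6 + (-90)**3 + 2*(-90)**2)/(6 + (-90)**3)) = ((6668 - 5184*(-1/3353)) - 31323) + sqrt(-90*(6 - 729000 + 2*8100)/(6 - 729000)) = ((6668 + 5184/3353) - 31323) + sqrt(-90*(6 - 729000 + 16200)/(-728994)) = (22362988/3353 - 31323) + sqrt(-90*(-1/728994)*(-712794)) = -82663031/3353 + sqrt(-10691910/121499) = -82663031/3353 + 3*I*sqrt(144339597010)/121499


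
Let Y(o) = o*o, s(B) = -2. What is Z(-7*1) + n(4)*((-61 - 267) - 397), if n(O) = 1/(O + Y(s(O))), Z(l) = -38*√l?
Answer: -725/8 - 38*I*√7 ≈ -90.625 - 100.54*I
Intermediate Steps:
Y(o) = o²
n(O) = 1/(4 + O) (n(O) = 1/(O + (-2)²) = 1/(O + 4) = 1/(4 + O))
Z(-7*1) + n(4)*((-61 - 267) - 397) = -38*I*√7 + ((-61 - 267) - 397)/(4 + 4) = -38*I*√7 + (-328 - 397)/8 = -38*I*√7 + (⅛)*(-725) = -38*I*√7 - 725/8 = -725/8 - 38*I*√7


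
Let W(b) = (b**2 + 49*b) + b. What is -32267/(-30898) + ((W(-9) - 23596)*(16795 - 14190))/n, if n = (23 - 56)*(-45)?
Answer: -385775583671/9176706 ≈ -42039.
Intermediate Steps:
W(b) = b**2 + 50*b
n = 1485 (n = -33*(-45) = 1485)
-32267/(-30898) + ((W(-9) - 23596)*(16795 - 14190))/n = -32267/(-30898) + ((-9*(50 - 9) - 23596)*(16795 - 14190))/1485 = -32267*(-1/30898) + ((-9*41 - 23596)*2605)*(1/1485) = 32267/30898 + ((-369 - 23596)*2605)*(1/1485) = 32267/30898 - 23965*2605*(1/1485) = 32267/30898 - 62428825*1/1485 = 32267/30898 - 12485765/297 = -385775583671/9176706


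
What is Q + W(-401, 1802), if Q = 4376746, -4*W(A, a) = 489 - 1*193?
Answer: 4376672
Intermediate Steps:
W(A, a) = -74 (W(A, a) = -(489 - 1*193)/4 = -(489 - 193)/4 = -¼*296 = -74)
Q + W(-401, 1802) = 4376746 - 74 = 4376672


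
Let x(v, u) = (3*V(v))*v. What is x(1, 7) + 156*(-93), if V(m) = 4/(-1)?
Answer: -14520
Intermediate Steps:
V(m) = -4 (V(m) = 4*(-1) = -4)
x(v, u) = -12*v (x(v, u) = (3*(-4))*v = -12*v)
x(1, 7) + 156*(-93) = -12*1 + 156*(-93) = -12 - 14508 = -14520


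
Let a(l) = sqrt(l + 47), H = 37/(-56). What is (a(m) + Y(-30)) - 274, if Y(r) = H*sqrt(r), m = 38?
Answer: -274 + sqrt(85) - 37*I*sqrt(30)/56 ≈ -264.78 - 3.6189*I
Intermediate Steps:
H = -37/56 (H = 37*(-1/56) = -37/56 ≈ -0.66071)
Y(r) = -37*sqrt(r)/56
a(l) = sqrt(47 + l)
(a(m) + Y(-30)) - 274 = (sqrt(47 + 38) - 37*I*sqrt(30)/56) - 274 = (sqrt(85) - 37*I*sqrt(30)/56) - 274 = -274 + sqrt(85) - 37*I*sqrt(30)/56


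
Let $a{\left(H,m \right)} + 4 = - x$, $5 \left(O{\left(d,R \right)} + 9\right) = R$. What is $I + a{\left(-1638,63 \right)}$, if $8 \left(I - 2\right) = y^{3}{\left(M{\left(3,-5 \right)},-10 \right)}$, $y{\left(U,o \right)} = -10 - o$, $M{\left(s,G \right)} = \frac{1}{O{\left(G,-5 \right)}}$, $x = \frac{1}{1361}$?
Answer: $- \frac{2723}{1361} \approx -2.0007$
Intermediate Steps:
$O{\left(d,R \right)} = -9 + \frac{R}{5}$
$x = \frac{1}{1361} \approx 0.00073475$
$M{\left(s,G \right)} = - \frac{1}{10}$ ($M{\left(s,G \right)} = \frac{1}{-9 + \frac{1}{5} \left(-5\right)} = \frac{1}{-9 - 1} = \frac{1}{-10} = - \frac{1}{10}$)
$a{\left(H,m \right)} = - \frac{5445}{1361}$ ($a{\left(H,m \right)} = -4 - \frac{1}{1361} = - \frac{5445}{1361}$)
$I = 2$ ($I = 2 + \frac{\left(-10 - -10\right)^{3}}{8} = 2 + \frac{\left(-10 + 10\right)^{3}}{8} = 2 + \frac{0^{3}}{8} = 2 + \frac{1}{8} \cdot 0 = 2 + 0 = 2$)
$I + a{\left(-1638,63 \right)} = 2 - \frac{5445}{1361} = - \frac{2723}{1361}$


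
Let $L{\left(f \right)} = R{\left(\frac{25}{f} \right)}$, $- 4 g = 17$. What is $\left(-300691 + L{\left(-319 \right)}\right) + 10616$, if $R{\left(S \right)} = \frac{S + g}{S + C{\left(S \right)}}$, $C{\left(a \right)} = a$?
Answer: $- \frac{58009477}{200} \approx -2.9005 \cdot 10^{5}$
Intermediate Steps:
$g = - \frac{17}{4}$ ($g = \left(- \frac{1}{4}\right) 17 = - \frac{17}{4} \approx -4.25$)
$R{\left(S \right)} = \frac{- \frac{17}{4} + S}{2 S}$ ($R{\left(S \right)} = \frac{S - \frac{17}{4}}{S + S} = \frac{- \frac{17}{4} + S}{2 S}$)
$L{\left(f \right)} = \frac{f \left(-17 + \frac{100}{f}\right)}{200}$ ($L{\left(f \right)} = \frac{-17 + 4 \frac{25}{f}}{8 \frac{25}{f}} = \frac{\frac{f}{25} \left(-17 + \frac{100}{f}\right)}{8} = \frac{f \left(-17 + \frac{100}{f}\right)}{200}$)
$\left(-300691 + L{\left(-319 \right)}\right) + 10616 = \left(-300691 + \left(\frac{1}{2} - - \frac{5423}{200}\right)\right) + 10616 = \left(-300691 + \left(\frac{1}{2} + \frac{5423}{200}\right)\right) + 10616 = \left(-300691 + \frac{5523}{200}\right) + 10616 = - \frac{60132677}{200} + 10616 = - \frac{58009477}{200}$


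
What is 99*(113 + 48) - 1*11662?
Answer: 4277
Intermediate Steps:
99*(113 + 48) - 1*11662 = 99*161 - 11662 = 15939 - 11662 = 4277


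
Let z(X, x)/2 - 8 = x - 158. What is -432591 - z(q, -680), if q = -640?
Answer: -430931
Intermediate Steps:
z(X, x) = -300 + 2*x (z(X, x) = 16 + 2*(x - 158) = 16 + 2*(-158 + x) = 16 + (-316 + 2*x) = -300 + 2*x)
-432591 - z(q, -680) = -432591 - (-300 + 2*(-680)) = -432591 - (-300 - 1360) = -432591 - 1*(-1660) = -432591 + 1660 = -430931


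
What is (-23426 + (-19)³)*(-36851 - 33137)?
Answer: 2119586580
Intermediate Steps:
(-23426 + (-19)³)*(-36851 - 33137) = (-23426 - 6859)*(-69988) = -30285*(-69988) = 2119586580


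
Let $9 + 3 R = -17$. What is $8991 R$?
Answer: $-77922$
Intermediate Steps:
$R = - \frac{26}{3}$ ($R = -3 + \frac{1}{3} \left(-17\right) = -3 - \frac{17}{3} = - \frac{26}{3} \approx -8.6667$)
$8991 R = 8991 \left(- \frac{26}{3}\right) = -77922$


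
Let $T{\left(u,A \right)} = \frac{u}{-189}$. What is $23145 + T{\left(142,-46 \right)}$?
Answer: $\frac{4374263}{189} \approx 23144.0$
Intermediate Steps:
$T{\left(u,A \right)} = - \frac{u}{189}$ ($T{\left(u,A \right)} = u \left(- \frac{1}{189}\right) = - \frac{u}{189}$)
$23145 + T{\left(142,-46 \right)} = 23145 - \frac{142}{189} = \frac{4374263}{189}$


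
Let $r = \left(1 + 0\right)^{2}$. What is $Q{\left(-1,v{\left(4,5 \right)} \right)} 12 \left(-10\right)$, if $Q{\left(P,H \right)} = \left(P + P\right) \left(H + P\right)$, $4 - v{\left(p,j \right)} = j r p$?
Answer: $-4080$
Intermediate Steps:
$r = 1$ ($r = 1^{2} = 1$)
$v{\left(p,j \right)} = 4 - j p$ ($v{\left(p,j \right)} = 4 - j 1 p = 4 - j p$)
$Q{\left(P,H \right)} = 2 P \left(H + P\right)$
$Q{\left(-1,v{\left(4,5 \right)} \right)} 12 \left(-10\right) = 2 \left(-1\right) \left(\left(4 - 5 \cdot 4\right) - 1\right) 12 \left(-10\right) = 2 \left(-1\right) \left(\left(4 - 20\right) - 1\right) 12 \left(-10\right) = 2 \left(-1\right) \left(-16 - 1\right) 12 \left(-10\right) = 2 \left(-1\right) \left(-17\right) 12 \left(-10\right) = 34 \cdot 12 \left(-10\right) = 408 \left(-10\right) = -4080$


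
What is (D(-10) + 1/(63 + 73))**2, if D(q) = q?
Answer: 1846881/18496 ≈ 99.853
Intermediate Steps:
(D(-10) + 1/(63 + 73))**2 = (-10 + 1/(63 + 73))**2 = (-10 + 1/136)**2 = (-1359/136)**2 = 1846881/18496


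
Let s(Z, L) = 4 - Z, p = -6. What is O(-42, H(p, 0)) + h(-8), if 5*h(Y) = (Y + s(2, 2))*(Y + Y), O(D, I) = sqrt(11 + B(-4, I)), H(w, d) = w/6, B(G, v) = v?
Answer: 96/5 + sqrt(10) ≈ 22.362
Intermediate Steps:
H(w, d) = w/6 (H(w, d) = w*(1/6) = w/6)
O(D, I) = sqrt(11 + I)
h(Y) = 2*Y*(2 + Y)/5 (h(Y) = ((Y + (4 - 1*2))*(Y + Y))/5 = ((Y + (4 - 2))*(2*Y))/5 = ((Y + 2)*(2*Y))/5 = ((2 + Y)*(2*Y))/5 = (2*Y*(2 + Y))/5 = 2*Y*(2 + Y)/5)
O(-42, H(p, 0)) + h(-8) = sqrt(11 + (1/6)*(-6)) + (2/5)*(-8)*(2 - 8) = sqrt(11 - 1) + (2/5)*(-8)*(-6) = sqrt(10) + 96/5 = 96/5 + sqrt(10)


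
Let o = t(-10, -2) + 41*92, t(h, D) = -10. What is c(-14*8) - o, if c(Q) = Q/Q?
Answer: -3761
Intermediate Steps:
c(Q) = 1
o = 3762 (o = -10 + 41*92 = -10 + 3772 = 3762)
c(-14*8) - o = 1 - 1*3762 = 1 - 3762 = -3761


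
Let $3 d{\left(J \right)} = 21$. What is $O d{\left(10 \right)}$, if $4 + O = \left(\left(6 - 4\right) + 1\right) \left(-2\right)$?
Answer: $-70$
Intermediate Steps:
$d{\left(J \right)} = 7$ ($d{\left(J \right)} = \frac{1}{3} \cdot 21 = 7$)
$O = -10$ ($O = -4 + \left(\left(6 - 4\right) + 1\right) \left(-2\right) = -4 + \left(2 + 1\right) \left(-2\right) = -4 + 3 \left(-2\right) = -4 - 6 = -10$)
$O d{\left(10 \right)} = \left(-10\right) 7 = -70$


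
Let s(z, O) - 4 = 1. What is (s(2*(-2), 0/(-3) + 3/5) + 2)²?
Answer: 49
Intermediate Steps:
s(z, O) = 5 (s(z, O) = 4 + 1 = 5)
(s(2*(-2), 0/(-3) + 3/5) + 2)² = (5 + 2)² = 7² = 49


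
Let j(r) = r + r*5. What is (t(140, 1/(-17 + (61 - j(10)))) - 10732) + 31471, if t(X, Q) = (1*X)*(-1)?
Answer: 20599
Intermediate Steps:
j(r) = 6*r (j(r) = r + 5*r = 6*r)
t(X, Q) = -X (t(X, Q) = X*(-1) = -X)
(t(140, 1/(-17 + (61 - j(10)))) - 10732) + 31471 = (-1*140 - 10732) + 31471 = (-140 - 10732) + 31471 = -10872 + 31471 = 20599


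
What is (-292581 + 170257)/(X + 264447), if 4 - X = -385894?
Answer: -122324/650345 ≈ -0.18809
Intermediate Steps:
X = 385898 (X = 4 - 1*(-385894) = 4 + 385894 = 385898)
(-292581 + 170257)/(X + 264447) = (-292581 + 170257)/(385898 + 264447) = -122324/650345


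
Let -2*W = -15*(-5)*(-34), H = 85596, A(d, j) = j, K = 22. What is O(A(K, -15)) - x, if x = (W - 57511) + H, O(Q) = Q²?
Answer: -29135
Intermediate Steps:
W = 1275 (W = -(-15*(-5))*(-34)/2 = -75*(-34)/2 = -½*(-2550) = 1275)
x = 29360 (x = (1275 - 57511) + 85596 = -56236 + 85596 = 29360)
O(A(K, -15)) - x = (-15)² - 1*29360 = 225 - 29360 = -29135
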